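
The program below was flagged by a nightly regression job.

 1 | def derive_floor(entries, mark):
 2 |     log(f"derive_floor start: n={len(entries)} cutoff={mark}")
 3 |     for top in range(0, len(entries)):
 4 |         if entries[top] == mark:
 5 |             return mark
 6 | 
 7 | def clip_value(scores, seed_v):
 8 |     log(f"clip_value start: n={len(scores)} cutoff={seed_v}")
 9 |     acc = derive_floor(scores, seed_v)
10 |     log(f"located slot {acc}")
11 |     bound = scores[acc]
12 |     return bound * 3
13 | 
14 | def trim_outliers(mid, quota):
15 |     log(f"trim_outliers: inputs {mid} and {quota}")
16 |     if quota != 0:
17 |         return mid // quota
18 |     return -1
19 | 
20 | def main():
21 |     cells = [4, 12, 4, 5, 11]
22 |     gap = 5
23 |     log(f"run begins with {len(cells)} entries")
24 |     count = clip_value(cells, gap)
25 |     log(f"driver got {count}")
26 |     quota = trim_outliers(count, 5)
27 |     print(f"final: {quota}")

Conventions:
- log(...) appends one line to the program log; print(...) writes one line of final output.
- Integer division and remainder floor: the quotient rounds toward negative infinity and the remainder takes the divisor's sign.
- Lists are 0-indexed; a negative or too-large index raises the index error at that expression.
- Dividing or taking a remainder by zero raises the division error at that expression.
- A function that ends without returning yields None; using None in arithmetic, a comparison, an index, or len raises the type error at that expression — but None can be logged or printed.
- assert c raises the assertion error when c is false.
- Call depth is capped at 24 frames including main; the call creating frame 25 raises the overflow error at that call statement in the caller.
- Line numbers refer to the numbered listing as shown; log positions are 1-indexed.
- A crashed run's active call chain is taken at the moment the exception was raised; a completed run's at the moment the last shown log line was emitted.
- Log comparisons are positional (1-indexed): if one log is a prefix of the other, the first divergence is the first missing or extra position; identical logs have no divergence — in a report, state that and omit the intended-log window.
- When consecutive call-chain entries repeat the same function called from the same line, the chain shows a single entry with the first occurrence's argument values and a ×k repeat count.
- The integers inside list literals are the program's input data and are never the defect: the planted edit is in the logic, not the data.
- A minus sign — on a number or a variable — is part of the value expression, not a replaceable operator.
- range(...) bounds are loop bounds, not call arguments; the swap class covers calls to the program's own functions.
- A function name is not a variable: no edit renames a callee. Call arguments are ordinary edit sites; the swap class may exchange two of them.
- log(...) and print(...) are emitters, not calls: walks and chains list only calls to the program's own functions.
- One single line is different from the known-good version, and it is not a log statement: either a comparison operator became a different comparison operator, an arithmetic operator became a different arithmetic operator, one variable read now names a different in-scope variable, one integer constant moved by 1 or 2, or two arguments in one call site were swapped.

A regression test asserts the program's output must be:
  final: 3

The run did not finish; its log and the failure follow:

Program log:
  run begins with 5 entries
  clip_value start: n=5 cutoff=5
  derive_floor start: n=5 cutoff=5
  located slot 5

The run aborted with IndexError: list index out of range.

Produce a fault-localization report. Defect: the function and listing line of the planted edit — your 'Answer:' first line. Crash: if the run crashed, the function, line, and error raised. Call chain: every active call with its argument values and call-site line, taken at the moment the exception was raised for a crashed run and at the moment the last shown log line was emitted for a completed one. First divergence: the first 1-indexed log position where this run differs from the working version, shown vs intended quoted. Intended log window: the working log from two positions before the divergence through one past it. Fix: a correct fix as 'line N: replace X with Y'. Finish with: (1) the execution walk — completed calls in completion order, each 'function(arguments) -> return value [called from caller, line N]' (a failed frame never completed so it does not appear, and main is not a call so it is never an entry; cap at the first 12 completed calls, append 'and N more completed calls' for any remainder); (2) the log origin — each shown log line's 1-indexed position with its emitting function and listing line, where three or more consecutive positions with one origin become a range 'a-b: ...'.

Answer: the defect is in derive_floor at line 5.
Key observation: Everything matches until log position 4, which reads 'located slot 5' in place of 'located slot 3'.
Crash: clip_value, line 11, IndexError.
Call chain: main -> clip_value([4, 12, 4, 5, 11], 5) (called at line 24).
First divergence: position 4 — the shown line 'located slot 5' should read 'located slot 3'.
Intended log window:
  2: clip_value start: n=5 cutoff=5
  3: derive_floor start: n=5 cutoff=5
  4: located slot 3
  5: driver got 15
Execution walk:
  derive_floor([4, 12, 4, 5, 11], 5) -> 5  [called from clip_value, line 9]
Log line origins:
  1: from main, line 23
  2: from clip_value, line 8
  3: from derive_floor, line 2
  4: from clip_value, line 10
A correct fix: line 5: replace `mark` with `top`.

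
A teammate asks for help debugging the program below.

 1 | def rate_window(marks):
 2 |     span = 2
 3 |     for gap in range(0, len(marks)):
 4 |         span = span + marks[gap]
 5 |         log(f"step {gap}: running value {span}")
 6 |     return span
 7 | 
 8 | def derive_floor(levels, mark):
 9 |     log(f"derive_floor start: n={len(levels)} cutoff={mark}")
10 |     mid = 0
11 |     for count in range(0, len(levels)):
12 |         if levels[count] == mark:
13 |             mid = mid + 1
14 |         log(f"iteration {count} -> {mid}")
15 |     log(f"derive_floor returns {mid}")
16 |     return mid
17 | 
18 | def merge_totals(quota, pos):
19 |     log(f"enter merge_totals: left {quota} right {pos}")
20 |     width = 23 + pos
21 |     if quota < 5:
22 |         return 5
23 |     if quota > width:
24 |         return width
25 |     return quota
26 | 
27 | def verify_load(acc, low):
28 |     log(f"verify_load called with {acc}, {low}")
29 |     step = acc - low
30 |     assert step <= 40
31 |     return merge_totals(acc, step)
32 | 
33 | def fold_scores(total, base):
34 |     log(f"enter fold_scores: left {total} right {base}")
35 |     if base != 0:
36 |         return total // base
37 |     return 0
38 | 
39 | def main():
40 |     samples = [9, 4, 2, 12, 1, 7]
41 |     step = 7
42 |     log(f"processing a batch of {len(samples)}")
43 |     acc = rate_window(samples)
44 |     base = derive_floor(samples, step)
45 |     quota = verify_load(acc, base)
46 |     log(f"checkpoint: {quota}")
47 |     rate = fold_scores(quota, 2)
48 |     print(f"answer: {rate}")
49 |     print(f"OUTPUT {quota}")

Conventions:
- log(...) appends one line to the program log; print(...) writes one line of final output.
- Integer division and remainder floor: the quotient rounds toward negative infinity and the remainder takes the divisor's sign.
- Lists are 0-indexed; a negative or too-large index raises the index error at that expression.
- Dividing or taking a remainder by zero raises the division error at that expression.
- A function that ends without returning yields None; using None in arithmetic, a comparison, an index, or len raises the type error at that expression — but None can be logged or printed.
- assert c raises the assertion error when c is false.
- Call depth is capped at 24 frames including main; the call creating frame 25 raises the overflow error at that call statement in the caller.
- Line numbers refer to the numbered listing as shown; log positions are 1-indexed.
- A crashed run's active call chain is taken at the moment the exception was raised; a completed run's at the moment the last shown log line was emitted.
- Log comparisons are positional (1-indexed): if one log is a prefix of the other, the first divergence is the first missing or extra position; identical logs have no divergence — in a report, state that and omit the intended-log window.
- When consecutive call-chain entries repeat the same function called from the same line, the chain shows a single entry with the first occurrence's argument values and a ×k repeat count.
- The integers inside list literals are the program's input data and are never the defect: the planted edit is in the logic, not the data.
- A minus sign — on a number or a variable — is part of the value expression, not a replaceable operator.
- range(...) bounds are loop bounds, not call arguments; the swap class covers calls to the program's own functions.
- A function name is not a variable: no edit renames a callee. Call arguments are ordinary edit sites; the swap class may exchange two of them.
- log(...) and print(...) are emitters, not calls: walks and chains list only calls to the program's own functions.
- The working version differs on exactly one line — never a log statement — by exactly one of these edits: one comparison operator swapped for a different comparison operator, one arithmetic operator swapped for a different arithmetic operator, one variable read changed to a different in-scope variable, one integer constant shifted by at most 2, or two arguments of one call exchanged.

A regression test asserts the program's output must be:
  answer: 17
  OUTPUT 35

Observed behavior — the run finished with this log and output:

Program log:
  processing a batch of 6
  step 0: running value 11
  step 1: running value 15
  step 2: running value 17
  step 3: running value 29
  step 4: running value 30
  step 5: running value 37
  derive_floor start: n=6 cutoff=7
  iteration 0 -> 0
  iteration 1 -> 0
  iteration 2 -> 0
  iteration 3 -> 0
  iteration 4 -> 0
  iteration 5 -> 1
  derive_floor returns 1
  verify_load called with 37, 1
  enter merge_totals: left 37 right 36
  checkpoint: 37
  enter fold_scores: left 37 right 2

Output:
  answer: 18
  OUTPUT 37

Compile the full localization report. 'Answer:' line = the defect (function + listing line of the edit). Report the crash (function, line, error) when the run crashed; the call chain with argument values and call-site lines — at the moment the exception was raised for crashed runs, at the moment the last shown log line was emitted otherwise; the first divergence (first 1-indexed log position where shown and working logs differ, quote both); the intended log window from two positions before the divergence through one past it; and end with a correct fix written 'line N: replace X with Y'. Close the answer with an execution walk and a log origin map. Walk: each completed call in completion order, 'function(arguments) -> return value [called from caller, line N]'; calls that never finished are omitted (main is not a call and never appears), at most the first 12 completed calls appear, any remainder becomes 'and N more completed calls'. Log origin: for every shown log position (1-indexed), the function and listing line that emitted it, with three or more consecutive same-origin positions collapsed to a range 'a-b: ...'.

Answer: the defect is in rate_window at line 2.
Core observation: Position 2 is the first bad log line: 'step 0: running value 11' should read 'step 0: running value 9'.
Call chain: main -> fold_scores(37, 2) (called at line 47).
First divergence: at position 2 the run shows 'step 0: running value 11' where the working version logs 'step 0: running value 9'.
Intended log window:
  1: processing a batch of 6
  2: step 0: running value 9
  3: step 1: running value 13
Execution walk:
  rate_window([9, 4, 2, 12, 1, 7]) -> 37  [called from main, line 43]
  derive_floor([9, 4, 2, 12, 1, 7], 7) -> 1  [called from main, line 44]
  merge_totals(37, 36) -> 37  [called from verify_load, line 31]
  verify_load(37, 1) -> 37  [called from main, line 45]
  fold_scores(37, 2) -> 18  [called from main, line 47]
Log line origins:
  1: logged in main at line 42
  2-7: logged in rate_window at line 5
  8: logged in derive_floor at line 9
  9-14: logged in derive_floor at line 14
  15: logged in derive_floor at line 15
  16: logged in verify_load at line 28
  17: logged in merge_totals at line 19
  18: logged in main at line 46
  19: logged in fold_scores at line 34
A correct fix: line 2: replace `2` with `0`.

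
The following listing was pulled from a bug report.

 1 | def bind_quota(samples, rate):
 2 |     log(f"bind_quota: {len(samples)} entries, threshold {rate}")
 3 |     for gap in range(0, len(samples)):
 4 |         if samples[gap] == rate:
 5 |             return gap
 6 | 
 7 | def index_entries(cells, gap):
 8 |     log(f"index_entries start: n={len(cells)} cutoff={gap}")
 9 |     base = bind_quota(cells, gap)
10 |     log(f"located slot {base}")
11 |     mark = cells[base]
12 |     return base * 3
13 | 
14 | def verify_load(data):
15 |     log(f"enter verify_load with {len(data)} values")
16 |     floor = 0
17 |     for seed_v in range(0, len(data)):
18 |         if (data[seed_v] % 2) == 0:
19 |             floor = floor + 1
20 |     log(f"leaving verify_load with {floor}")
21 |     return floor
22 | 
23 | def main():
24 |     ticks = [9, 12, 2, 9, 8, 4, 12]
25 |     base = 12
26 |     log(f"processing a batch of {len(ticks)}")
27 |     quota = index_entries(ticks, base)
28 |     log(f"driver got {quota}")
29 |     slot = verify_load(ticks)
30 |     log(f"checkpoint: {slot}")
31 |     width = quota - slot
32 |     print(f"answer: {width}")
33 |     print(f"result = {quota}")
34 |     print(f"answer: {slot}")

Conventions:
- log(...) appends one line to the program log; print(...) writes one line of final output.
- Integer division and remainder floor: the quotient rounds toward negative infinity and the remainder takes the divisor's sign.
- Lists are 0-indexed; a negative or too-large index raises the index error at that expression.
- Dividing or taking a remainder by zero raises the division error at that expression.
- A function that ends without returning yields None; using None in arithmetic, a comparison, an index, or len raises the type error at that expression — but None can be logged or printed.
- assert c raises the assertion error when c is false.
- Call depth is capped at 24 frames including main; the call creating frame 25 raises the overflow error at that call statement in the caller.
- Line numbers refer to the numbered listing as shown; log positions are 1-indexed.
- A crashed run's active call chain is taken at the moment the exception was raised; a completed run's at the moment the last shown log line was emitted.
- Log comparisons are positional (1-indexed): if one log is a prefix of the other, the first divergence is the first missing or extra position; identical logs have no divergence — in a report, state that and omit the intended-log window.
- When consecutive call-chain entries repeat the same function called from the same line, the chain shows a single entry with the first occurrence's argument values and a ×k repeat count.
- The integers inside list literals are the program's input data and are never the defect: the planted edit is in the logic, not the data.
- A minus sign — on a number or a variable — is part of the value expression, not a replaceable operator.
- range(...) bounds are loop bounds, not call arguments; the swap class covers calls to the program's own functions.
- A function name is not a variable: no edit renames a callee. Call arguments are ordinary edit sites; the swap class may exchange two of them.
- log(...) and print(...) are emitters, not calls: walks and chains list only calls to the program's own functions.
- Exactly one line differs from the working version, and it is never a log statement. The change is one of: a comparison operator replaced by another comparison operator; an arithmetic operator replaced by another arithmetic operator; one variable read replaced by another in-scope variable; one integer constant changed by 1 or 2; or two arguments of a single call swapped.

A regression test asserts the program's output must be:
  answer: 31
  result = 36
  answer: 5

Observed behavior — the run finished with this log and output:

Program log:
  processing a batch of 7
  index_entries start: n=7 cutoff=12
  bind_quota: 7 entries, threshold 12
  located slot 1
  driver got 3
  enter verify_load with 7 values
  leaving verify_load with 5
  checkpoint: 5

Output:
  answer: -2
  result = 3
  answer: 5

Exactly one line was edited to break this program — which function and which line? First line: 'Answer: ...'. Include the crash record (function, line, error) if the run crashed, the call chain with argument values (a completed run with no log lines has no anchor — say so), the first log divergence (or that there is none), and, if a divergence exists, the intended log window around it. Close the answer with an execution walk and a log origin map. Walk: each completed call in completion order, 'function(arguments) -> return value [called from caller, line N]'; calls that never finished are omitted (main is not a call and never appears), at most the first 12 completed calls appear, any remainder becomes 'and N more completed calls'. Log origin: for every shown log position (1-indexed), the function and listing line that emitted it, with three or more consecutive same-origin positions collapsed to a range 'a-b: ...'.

Answer: the defect is in index_entries at line 12.
The tell: Everything matches until log position 5, which reads 'driver got 3' in place of 'driver got 36'.
Call chain: main.
First divergence: position 5 — the shown line 'driver got 3' should read 'driver got 36'.
Intended log window:
  3: bind_quota: 7 entries, threshold 12
  4: located slot 1
  5: driver got 36
  6: enter verify_load with 7 values
Execution walk:
  bind_quota([9, 12, 2, 9, 8, 4, 12], 12) -> 1  [called from index_entries, line 9]
  index_entries([9, 12, 2, 9, 8, 4, 12], 12) -> 3  [called from main, line 27]
  verify_load([9, 12, 2, 9, 8, 4, 12]) -> 5  [called from main, line 29]
Log origin:
  1: from main, line 26
  2: from index_entries, line 8
  3: from bind_quota, line 2
  4: from index_entries, line 10
  5: from main, line 28
  6: from verify_load, line 15
  7: from verify_load, line 20
  8: from main, line 30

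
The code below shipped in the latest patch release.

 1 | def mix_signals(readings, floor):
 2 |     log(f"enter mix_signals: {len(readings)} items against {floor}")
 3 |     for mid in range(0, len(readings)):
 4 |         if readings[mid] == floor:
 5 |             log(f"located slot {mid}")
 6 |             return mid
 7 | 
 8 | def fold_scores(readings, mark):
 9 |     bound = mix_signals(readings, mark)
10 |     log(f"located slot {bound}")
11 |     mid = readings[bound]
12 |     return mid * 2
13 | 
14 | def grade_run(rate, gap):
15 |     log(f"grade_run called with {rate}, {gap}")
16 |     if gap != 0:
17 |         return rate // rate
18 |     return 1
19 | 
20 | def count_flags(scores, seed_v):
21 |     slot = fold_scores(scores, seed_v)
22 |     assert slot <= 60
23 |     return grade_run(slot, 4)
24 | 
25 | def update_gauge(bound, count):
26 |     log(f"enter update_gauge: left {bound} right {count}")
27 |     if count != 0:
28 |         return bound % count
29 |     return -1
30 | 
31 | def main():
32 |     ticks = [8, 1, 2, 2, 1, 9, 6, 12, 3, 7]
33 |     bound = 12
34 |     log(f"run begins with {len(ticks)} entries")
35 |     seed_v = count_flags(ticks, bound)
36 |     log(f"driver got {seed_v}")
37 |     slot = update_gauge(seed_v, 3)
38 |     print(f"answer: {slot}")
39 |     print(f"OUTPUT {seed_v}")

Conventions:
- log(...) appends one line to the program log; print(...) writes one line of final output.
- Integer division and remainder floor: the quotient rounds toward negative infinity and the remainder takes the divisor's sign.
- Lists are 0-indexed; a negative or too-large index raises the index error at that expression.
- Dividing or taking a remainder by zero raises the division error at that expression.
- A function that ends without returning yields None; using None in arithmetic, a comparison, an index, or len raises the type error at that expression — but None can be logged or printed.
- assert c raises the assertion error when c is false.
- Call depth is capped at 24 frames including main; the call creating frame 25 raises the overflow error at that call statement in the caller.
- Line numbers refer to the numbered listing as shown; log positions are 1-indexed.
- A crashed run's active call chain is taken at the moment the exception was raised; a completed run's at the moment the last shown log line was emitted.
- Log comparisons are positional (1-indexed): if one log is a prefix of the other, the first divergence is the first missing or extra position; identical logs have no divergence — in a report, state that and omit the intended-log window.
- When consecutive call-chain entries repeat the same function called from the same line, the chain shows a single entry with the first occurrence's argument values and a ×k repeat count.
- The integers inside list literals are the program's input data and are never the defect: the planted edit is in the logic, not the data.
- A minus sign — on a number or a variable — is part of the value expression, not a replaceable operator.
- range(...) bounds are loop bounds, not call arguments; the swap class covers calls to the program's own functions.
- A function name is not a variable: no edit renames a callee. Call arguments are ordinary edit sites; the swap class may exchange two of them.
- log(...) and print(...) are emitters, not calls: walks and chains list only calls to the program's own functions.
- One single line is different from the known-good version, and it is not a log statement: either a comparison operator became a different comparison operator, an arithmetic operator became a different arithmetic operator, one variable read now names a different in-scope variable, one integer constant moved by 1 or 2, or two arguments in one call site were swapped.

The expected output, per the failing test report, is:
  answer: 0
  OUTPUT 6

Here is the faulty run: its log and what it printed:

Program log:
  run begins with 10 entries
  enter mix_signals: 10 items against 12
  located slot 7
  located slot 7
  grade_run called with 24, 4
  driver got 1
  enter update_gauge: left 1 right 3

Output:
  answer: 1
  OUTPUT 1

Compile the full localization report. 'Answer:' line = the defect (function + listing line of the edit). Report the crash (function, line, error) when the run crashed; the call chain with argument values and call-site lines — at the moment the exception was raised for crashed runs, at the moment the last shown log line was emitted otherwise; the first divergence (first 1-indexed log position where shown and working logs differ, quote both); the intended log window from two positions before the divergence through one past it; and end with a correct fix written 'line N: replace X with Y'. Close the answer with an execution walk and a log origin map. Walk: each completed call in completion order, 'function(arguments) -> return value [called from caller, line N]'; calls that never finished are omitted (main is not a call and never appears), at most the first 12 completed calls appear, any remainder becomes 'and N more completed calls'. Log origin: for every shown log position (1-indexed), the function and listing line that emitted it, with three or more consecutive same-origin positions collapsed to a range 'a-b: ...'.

Answer: the defect is in grade_run at line 17.
The tell: Log line 6 is where behavior first shows: 'driver got 1' appears instead of 'driver got 6'.
Call chain: main -> update_gauge(1, 3) (called at line 37).
First divergence: position 6; shown 'driver got 1' vs intended 'driver got 6'.
Intended log window:
  4: located slot 7
  5: grade_run called with 24, 4
  6: driver got 6
  7: enter update_gauge: left 6 right 3
Execution walk:
  mix_signals([8, 1, 2, 2, 1, 9, 6, 12, 3, 7], 12) -> 7  [called from fold_scores, line 9]
  fold_scores([8, 1, 2, 2, 1, 9, 6, 12, 3, 7], 12) -> 24  [called from count_flags, line 21]
  grade_run(24, 4) -> 1  [called from count_flags, line 23]
  count_flags([8, 1, 2, 2, 1, 9, 6, 12, 3, 7], 12) -> 1  [called from main, line 35]
  update_gauge(1, 3) -> 1  [called from main, line 37]
Log origins:
  1: logged in main at line 34
  2: logged in mix_signals at line 2
  3: logged in mix_signals at line 5
  4: logged in fold_scores at line 10
  5: logged in grade_run at line 15
  6: logged in main at line 36
  7: logged in update_gauge at line 26
A correct fix: line 17: replace `rate // rate` with `rate // gap`.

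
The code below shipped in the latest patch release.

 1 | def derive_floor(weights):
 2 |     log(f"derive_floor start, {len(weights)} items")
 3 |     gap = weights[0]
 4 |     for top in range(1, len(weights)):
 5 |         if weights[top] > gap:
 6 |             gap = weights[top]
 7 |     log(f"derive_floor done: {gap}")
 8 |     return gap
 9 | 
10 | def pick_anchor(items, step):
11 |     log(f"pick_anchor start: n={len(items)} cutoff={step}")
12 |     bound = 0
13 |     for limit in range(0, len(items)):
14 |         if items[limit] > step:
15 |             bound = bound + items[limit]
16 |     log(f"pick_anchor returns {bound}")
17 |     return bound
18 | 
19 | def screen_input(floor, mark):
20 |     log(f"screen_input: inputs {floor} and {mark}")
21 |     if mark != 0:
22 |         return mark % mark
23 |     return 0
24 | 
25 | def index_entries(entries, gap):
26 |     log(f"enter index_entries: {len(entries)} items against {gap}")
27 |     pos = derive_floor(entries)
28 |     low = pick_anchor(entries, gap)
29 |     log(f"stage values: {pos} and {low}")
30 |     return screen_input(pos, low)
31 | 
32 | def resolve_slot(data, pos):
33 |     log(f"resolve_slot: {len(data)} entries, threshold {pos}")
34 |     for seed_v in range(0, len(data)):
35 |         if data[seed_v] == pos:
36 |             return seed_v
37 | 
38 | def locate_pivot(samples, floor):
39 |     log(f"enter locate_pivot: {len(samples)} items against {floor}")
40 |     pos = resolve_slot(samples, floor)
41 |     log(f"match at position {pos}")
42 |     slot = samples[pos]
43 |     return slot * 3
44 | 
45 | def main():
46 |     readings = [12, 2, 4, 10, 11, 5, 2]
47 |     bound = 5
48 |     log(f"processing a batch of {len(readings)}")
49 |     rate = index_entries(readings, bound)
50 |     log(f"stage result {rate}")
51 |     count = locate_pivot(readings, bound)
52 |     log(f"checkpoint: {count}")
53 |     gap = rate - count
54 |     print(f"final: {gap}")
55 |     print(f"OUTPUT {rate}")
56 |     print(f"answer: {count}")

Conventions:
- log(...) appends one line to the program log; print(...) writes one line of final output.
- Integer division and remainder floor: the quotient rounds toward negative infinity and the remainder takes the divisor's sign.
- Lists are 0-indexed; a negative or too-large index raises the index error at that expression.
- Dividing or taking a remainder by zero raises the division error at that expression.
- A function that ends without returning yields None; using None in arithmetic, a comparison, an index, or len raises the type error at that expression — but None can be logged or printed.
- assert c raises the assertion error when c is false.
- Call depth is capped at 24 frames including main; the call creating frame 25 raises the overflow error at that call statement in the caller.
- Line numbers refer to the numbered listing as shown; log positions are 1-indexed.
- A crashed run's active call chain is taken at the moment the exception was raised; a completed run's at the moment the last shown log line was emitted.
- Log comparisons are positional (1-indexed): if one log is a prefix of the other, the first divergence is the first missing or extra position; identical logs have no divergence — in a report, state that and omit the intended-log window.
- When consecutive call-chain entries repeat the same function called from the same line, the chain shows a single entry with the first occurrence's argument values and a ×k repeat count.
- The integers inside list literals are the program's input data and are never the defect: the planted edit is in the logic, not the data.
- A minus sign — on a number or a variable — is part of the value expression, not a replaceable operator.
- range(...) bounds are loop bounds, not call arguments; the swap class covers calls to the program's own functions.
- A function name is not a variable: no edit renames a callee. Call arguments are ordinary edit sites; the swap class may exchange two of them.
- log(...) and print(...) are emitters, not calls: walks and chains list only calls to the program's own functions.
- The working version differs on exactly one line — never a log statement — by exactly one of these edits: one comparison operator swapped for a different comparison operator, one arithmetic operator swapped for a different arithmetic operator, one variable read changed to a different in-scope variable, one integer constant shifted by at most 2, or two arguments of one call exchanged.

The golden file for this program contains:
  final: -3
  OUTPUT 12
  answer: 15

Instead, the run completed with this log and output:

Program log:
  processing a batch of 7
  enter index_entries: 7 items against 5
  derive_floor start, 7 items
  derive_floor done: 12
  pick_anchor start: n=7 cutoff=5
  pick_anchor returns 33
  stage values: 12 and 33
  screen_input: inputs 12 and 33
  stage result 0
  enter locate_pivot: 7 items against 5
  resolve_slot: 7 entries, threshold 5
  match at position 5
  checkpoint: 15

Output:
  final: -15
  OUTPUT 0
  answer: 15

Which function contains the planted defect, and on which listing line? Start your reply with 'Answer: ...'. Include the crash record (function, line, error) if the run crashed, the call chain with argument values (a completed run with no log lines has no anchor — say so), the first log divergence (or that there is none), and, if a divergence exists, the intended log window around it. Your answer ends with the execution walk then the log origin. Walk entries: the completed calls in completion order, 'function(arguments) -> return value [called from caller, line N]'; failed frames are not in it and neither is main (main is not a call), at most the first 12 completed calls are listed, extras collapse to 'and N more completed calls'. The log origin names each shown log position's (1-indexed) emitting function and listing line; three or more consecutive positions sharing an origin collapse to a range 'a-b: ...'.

Answer: the defect is in screen_input at line 22.
Key fact: At log position 9 the runs split — shown 'stage result 0', but the working version logs 'stage result 12'.
Call chain: main.
First divergence: position 9 — the shown line 'stage result 0' should read 'stage result 12'.
Intended log window:
  7: stage values: 12 and 33
  8: screen_input: inputs 12 and 33
  9: stage result 12
  10: enter locate_pivot: 7 items against 5
Execution walk:
  derive_floor([12, 2, 4, 10, 11, 5, 2]) -> 12  [called from index_entries, line 27]
  pick_anchor([12, 2, 4, 10, 11, 5, 2], 5) -> 33  [called from index_entries, line 28]
  screen_input(12, 33) -> 0  [called from index_entries, line 30]
  index_entries([12, 2, 4, 10, 11, 5, 2], 5) -> 0  [called from main, line 49]
  resolve_slot([12, 2, 4, 10, 11, 5, 2], 5) -> 5  [called from locate_pivot, line 40]
  locate_pivot([12, 2, 4, 10, 11, 5, 2], 5) -> 15  [called from main, line 51]
Origin of each log line:
  1: emitted by main (line 48)
  2: emitted by index_entries (line 26)
  3: emitted by derive_floor (line 2)
  4: emitted by derive_floor (line 7)
  5: emitted by pick_anchor (line 11)
  6: emitted by pick_anchor (line 16)
  7: emitted by index_entries (line 29)
  8: emitted by screen_input (line 20)
  9: emitted by main (line 50)
  10: emitted by locate_pivot (line 39)
  11: emitted by resolve_slot (line 33)
  12: emitted by locate_pivot (line 41)
  13: emitted by main (line 52)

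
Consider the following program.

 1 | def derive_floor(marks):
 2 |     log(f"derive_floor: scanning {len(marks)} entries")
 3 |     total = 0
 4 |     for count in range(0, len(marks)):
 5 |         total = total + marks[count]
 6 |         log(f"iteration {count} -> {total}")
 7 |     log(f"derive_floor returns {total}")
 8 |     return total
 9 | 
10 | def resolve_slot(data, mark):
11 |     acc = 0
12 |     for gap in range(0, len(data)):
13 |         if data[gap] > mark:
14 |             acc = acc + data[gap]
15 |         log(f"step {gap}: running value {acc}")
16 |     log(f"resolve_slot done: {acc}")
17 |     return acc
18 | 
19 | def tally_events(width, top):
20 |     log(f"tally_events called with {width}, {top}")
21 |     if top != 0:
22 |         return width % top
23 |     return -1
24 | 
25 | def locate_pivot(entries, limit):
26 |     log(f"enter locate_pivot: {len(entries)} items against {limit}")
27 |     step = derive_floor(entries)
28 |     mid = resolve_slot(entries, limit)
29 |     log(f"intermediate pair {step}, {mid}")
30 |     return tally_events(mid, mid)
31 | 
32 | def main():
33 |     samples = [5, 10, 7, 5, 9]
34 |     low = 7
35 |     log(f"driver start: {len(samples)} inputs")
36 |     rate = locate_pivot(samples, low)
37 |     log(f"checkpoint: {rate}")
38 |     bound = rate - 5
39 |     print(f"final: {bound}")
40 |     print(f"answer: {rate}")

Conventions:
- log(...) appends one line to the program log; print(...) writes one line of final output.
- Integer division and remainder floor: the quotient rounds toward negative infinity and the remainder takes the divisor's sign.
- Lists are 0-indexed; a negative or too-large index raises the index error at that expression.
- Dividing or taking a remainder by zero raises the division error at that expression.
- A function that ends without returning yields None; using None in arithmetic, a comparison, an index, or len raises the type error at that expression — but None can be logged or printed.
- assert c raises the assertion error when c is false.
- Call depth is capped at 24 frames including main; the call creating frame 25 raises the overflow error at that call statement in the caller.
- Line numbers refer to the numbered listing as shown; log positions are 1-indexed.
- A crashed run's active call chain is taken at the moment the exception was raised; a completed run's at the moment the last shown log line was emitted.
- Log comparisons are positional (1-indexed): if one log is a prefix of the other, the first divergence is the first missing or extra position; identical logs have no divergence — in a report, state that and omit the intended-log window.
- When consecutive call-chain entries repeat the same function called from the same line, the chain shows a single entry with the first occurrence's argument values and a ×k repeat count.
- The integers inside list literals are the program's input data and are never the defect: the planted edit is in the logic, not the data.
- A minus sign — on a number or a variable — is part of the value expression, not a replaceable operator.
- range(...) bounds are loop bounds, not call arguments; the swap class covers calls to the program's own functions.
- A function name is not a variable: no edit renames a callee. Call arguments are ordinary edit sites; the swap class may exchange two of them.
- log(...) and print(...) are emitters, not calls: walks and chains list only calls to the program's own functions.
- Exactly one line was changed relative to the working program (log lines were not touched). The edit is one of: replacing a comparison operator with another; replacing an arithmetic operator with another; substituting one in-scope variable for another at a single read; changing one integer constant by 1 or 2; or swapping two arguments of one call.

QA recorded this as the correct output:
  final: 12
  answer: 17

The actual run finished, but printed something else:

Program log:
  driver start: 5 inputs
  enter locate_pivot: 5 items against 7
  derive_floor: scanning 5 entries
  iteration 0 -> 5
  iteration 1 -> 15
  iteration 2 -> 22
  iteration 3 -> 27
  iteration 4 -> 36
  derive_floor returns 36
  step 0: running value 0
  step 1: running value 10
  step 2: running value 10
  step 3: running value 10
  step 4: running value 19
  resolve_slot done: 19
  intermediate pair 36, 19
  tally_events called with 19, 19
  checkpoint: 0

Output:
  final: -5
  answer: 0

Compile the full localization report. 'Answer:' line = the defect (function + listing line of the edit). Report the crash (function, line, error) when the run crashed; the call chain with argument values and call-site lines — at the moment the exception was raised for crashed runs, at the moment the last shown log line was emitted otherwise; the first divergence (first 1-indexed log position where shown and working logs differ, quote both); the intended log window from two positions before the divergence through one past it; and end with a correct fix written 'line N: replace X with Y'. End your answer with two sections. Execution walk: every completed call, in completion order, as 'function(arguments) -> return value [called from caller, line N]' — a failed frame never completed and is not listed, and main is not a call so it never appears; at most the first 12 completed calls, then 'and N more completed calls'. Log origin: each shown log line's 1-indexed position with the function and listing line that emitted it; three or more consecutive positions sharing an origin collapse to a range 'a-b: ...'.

Answer: the defect is in locate_pivot at line 30.
Key fact: Log line 17 is where behavior first shows: 'tally_events called with 19, 19' appears instead of 'tally_events called with 36, 19'.
Call chain: main.
First divergence: position 17 — the shown line 'tally_events called with 19, 19' should read 'tally_events called with 36, 19'.
Intended log window:
  15: resolve_slot done: 19
  16: intermediate pair 36, 19
  17: tally_events called with 36, 19
  18: checkpoint: 17
Execution walk:
  derive_floor([5, 10, 7, 5, 9]) -> 36  [called from locate_pivot, line 27]
  resolve_slot([5, 10, 7, 5, 9], 7) -> 19  [called from locate_pivot, line 28]
  tally_events(19, 19) -> 0  [called from locate_pivot, line 30]
  locate_pivot([5, 10, 7, 5, 9], 7) -> 0  [called from main, line 36]
Log origins:
  1: from main, line 35
  2: from locate_pivot, line 26
  3: from derive_floor, line 2
  4-8: from derive_floor, line 6
  9: from derive_floor, line 7
  10-14: from resolve_slot, line 15
  15: from resolve_slot, line 16
  16: from locate_pivot, line 29
  17: from tally_events, line 20
  18: from main, line 37
A correct fix: line 30: replace `tally_events(mid, mid)` with `tally_events(step, mid)`.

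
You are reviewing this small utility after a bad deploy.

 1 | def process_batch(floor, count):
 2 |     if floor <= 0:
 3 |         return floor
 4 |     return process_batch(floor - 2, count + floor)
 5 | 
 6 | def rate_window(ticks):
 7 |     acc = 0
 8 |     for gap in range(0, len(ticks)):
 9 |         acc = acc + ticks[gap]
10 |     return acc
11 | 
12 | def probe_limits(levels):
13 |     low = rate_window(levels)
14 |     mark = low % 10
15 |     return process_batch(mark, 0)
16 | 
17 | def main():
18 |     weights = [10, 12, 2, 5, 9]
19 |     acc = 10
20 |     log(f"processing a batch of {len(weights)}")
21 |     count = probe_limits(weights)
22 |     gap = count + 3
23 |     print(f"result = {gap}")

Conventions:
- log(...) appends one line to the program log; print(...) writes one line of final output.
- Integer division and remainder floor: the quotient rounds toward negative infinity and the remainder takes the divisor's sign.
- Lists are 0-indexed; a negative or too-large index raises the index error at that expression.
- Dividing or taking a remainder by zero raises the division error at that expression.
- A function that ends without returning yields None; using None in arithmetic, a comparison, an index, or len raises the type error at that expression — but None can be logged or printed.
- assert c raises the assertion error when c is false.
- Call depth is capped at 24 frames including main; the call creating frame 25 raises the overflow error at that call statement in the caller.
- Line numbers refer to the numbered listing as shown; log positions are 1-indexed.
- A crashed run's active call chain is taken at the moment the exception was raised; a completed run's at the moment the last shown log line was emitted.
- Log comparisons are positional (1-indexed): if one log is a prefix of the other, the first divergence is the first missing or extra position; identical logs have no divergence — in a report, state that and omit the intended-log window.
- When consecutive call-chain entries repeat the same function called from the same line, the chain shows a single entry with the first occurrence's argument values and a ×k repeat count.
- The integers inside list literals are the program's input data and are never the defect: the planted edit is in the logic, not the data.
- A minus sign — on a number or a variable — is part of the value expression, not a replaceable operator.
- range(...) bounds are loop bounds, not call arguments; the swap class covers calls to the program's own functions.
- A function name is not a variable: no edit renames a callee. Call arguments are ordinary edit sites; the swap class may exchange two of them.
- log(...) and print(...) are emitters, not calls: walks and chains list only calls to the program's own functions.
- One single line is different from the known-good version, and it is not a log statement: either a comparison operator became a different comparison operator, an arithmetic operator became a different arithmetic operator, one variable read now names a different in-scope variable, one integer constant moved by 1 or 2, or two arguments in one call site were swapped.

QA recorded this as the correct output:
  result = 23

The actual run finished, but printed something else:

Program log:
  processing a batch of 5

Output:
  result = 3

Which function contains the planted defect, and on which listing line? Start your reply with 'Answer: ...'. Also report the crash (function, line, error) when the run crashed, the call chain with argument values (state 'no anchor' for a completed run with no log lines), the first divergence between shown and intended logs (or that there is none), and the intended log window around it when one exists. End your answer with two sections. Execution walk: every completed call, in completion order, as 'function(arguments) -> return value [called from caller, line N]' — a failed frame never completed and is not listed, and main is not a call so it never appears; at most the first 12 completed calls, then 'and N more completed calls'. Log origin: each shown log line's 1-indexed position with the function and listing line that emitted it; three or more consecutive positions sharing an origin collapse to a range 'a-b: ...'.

Answer: the defect is in process_batch at line 3.
The tell: No log line changed; the fault shows up purely in the output.
Call chain: main.
First divergence: there is none — every log position agrees.
Execution walk:
  rate_window([10, 12, 2, 5, 9]) -> 38  [called from probe_limits, line 13]
  process_batch(0, 20) -> 0  [called from process_batch, line 4]
  process_batch(2, 18) -> 0  [called from process_batch, line 4]
  process_batch(4, 14) -> 0  [called from process_batch, line 4]
  process_batch(6, 8) -> 0  [called from process_batch, line 4]
  process_batch(8, 0) -> 0  [called from probe_limits, line 15]
  probe_limits([10, 12, 2, 5, 9]) -> 0  [called from main, line 21]
Origin of each log line:
  1: emitted by main (line 20)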